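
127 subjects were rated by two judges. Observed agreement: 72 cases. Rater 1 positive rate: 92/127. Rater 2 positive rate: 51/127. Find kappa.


P_o = 72/127 = 0.566929
P_e = (92*51 + 35*76) / 16129 = 0.455825
kappa = (P_o - P_e) / (1 - P_e)
kappa = (0.566929 - 0.455825) / (1 - 0.455825)
kappa = 0.2042

0.2042


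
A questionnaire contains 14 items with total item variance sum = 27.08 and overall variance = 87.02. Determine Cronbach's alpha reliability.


alpha = (k/(k-1)) * (1 - sum(si^2)/s_total^2)
= (14/13) * (1 - 27.08/87.02)
alpha = 0.7418

0.7418


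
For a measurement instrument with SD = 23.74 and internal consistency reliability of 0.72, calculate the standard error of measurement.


SEM = SD * sqrt(1 - rxx)
SEM = 23.74 * sqrt(1 - 0.72)
SEM = 23.74 * sqrt(0.28) = 23.74 * 0.52915
SEM = 12.562

12.562


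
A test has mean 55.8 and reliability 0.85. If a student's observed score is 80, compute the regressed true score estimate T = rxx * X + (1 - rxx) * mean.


T_est = rxx * X + (1 - rxx) * mean
T_est = 0.85 * 80 + 0.15 * 55.8
T_est = 68.0 + 8.37
T_est = 76.37

76.37


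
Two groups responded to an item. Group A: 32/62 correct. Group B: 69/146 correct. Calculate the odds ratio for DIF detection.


Odds_A = 32/30 = 1.0667
Odds_B = 69/77 = 0.8961
OR = Odds_A / Odds_B = 1.0667 / 0.8961
Exactly, OR = (32 * 77) / (30 * 69) = 2464 / 2070
OR = 1.1903

1.1903


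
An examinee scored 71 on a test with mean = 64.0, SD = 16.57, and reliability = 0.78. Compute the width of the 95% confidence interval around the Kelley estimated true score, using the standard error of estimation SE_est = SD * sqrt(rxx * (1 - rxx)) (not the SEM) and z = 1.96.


True score estimate = 0.78*71 + 0.22*64.0 = 69.46
SE_est = SD * sqrt(rxx * (1 - rxx)) = 16.57 * sqrt(0.78 * 0.22) = 16.57 * sqrt(0.1716) = 6.864061
CI = T_est +/- z * SE_est, so width = 2 * z * SE_est = 2 * 1.96 * 6.864061
Width = 26.9071

26.9071


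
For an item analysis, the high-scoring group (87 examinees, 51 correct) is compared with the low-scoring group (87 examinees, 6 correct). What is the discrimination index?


p_upper = 51/87 = 0.5862
p_lower = 6/87 = 0.069
D = 0.5862 - 0.069 = 0.5172

0.5172


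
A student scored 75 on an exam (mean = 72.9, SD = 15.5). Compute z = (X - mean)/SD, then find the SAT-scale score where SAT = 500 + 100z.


z = (X - mean) / SD = (75 - 72.9) / 15.5
z = 2.1 / 15.5
z = 0.1355
SAT-scale = SAT = 500 + 100z
Carry z at full precision (z = 2.1 / 15.5) into the conversion:
SAT-scale = 500 + 100 * (2.1 / 15.5) = 500 + 210 / 15.5
SAT-scale = 500 + 13.5484
SAT-scale = 513.5484

513.5484


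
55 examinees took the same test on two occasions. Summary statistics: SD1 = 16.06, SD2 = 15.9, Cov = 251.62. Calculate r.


r = cov(X,Y) / (SD_X * SD_Y)
r = 251.62 / (16.06 * 15.9)
r = 251.62 / 255.354
r = 0.9854

0.9854


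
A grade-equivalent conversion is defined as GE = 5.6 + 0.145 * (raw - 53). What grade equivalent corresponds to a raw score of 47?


raw - median = 47 - 53 = -6
slope * diff = 0.145 * -6 = -0.87
GE = 5.6 + -0.87
GE = 4.73

4.73


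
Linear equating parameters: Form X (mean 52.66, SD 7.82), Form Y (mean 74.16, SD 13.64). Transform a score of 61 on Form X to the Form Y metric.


slope = SD_Y / SD_X = 13.64 / 7.82 ~ 1.7442
intercept = mean_Y - slope * mean_X = 74.16 - (13.64 / 7.82) * 52.66 ~ -17.692
Y = slope * X + intercept. To avoid rounding drift from the rounded slope/intercept, evaluate the equivalent form Y = mean_Y + SD_Y * (X - mean_X) / SD_X at full precision:
Y = 74.16 + 13.64 * (61 - 52.66) / 7.82
Y = 74.16 + 13.64 * 8.34 / 7.82
Y = 74.16 + 113.7576 / 7.82
Y = 74.16 + 14.547
Y = 88.707

88.707


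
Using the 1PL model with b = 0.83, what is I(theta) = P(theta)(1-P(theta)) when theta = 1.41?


P = 1/(1+exp(-(1.41-0.83))) = 0.6411
I = P*(1-P) = 0.6411 * 0.3589
I = 0.2301

0.2301


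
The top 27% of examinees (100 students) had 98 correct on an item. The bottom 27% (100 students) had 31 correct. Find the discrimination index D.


p_upper = 98/100 = 0.98
p_lower = 31/100 = 0.31
D = 0.98 - 0.31 = 0.67

0.67


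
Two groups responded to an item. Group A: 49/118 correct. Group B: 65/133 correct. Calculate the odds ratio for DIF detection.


Odds_A = 49/69 = 0.7101
Odds_B = 65/68 = 0.9559
OR = Odds_A / Odds_B = 0.7101 / 0.9559
Exactly, OR = (49 * 68) / (69 * 65) = 3332 / 4485
OR = 0.7429

0.7429


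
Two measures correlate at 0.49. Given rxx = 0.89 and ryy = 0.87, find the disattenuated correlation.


r_corrected = rxy / sqrt(rxx * ryy)
= 0.49 / sqrt(0.89 * 0.87)
= 0.49 / sqrt(0.7743)
= 0.49 / 0.879943
r_corrected = 0.5569

0.5569


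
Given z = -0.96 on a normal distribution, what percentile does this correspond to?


CDF(z) = 0.5 * (1 + erf(z/sqrt(2)))
erf(-0.6788) = -0.6629
CDF = 0.1685
Percentile rank = 0.1685 * 100 = 16.85

16.85


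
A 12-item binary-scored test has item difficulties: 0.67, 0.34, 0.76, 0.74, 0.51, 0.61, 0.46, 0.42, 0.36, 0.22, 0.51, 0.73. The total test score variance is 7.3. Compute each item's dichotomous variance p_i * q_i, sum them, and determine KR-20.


For each item, compute p_i * q_i:
  Item 1: 0.67 * 0.33 = 0.2211
  Item 2: 0.34 * 0.66 = 0.2244
  Item 3: 0.76 * 0.24 = 0.1824
  Item 4: 0.74 * 0.26 = 0.1924
  Item 5: 0.51 * 0.49 = 0.2499
  Item 6: 0.61 * 0.39 = 0.2379
  Item 7: 0.46 * 0.54 = 0.2484
  Item 8: 0.42 * 0.58 = 0.2436
  Item 9: 0.36 * 0.64 = 0.2304
  Item 10: 0.22 * 0.78 = 0.1716
  Item 11: 0.51 * 0.49 = 0.2499
  Item 12: 0.73 * 0.27 = 0.1971
Sum(p_i * q_i) = 0.2211 + 0.2244 + 0.1824 + 0.1924 + 0.2499 + 0.2379 + 0.2484 + 0.2436 + 0.2304 + 0.1716 + 0.2499 + 0.1971 = 2.6491
KR-20 = (k/(k-1)) * (1 - Sum(p_i*q_i) / Var_total)
= (12/11) * (1 - 2.6491/7.3)
= 1.0909 * 0.6371
KR-20 = 0.695

0.695


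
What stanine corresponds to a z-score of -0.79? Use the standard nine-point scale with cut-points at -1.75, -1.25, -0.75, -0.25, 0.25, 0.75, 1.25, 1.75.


Stanine boundaries: [-1.75, -1.25, -0.75, -0.25, 0.25, 0.75, 1.25, 1.75]
z = -0.79
Check each boundary:
  z >= -1.75 -> could be stanine 2
  z >= -1.25 -> could be stanine 3
  z < -0.75
  z < -0.25
  z < 0.25
  z < 0.75
  z < 1.25
  z < 1.75
Highest qualifying boundary gives stanine = 3

3


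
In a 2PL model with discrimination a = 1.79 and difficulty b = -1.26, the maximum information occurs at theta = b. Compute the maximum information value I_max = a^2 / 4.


For 2PL, max info at theta = b = -1.26
I_max = a^2 / 4 = 1.79^2 / 4
= 3.2041 / 4
I_max = 0.801

0.801


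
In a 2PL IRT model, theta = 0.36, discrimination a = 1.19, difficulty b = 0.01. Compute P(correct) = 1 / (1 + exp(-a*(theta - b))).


a*(theta - b) = 1.19 * (0.36 - 0.01) = 0.4165
exp(-0.4165) = 0.6594
P = 1 / (1 + 0.6594)
P = 0.6026

0.6026


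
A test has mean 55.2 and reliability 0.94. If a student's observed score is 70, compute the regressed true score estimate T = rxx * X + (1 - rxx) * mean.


T_est = rxx * X + (1 - rxx) * mean
T_est = 0.94 * 70 + 0.06 * 55.2
T_est = 65.8 + 3.312
T_est = 69.112

69.112


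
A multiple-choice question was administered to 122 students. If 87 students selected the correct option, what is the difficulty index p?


Item difficulty p = number correct / total examinees
p = 87 / 122
p = 0.7131

0.7131


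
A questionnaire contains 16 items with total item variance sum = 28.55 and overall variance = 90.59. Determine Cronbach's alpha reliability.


alpha = (k/(k-1)) * (1 - sum(si^2)/s_total^2)
= (16/15) * (1 - 28.55/90.59)
alpha = 0.7305

0.7305


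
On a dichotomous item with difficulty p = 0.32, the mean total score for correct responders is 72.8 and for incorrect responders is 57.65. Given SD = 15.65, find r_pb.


q = 1 - p = 0.68
rpb = ((M1 - M0) / SD) * sqrt(p * q)
rpb = ((72.8 - 57.65) / 15.65) * sqrt(0.32 * 0.68)
rpb = 0.4516

0.4516


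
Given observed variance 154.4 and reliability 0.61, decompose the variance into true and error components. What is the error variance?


var_true = rxx * var_obs = 0.61 * 154.4 = 94.184
var_error = var_obs - var_true
var_error = 154.4 - 94.184
var_error = 60.216

60.216


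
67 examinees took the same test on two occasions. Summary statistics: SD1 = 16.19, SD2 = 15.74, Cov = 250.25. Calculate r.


r = cov(X,Y) / (SD_X * SD_Y)
r = 250.25 / (16.19 * 15.74)
r = 250.25 / 254.8306
r = 0.982

0.982


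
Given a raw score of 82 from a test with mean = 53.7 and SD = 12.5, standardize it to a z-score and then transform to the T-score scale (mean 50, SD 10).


z = (X - mean) / SD = (82 - 53.7) / 12.5
z = 28.3 / 12.5
z = 2.264
T-score = T = 50 + 10z
Carry z at full precision (z = 28.3 / 12.5) into the conversion:
T-score = 50 + 10 * (28.3 / 12.5) = 50 + 283 / 12.5
T-score = 50 + 22.64
T-score = 72.64

72.64


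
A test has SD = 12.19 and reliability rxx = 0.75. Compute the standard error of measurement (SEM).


SEM = SD * sqrt(1 - rxx)
SEM = 12.19 * sqrt(1 - 0.75)
SEM = 12.19 * sqrt(0.25) = 12.19 * 0.5
SEM = 6.095

6.095


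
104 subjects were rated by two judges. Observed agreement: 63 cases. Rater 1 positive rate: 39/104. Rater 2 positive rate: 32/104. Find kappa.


P_o = 63/104 = 0.605769
P_e = (39*32 + 65*72) / 10816 = 0.548077
kappa = (P_o - P_e) / (1 - P_e)
kappa = (0.605769 - 0.548077) / (1 - 0.548077)
kappa = 0.1277

0.1277


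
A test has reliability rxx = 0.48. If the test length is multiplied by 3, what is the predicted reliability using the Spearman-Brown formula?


r_new = (n * rxx) / (1 + (n-1) * rxx)
r_new = (3 * 0.48) / (1 + 2 * 0.48)
r_new = 1.44 / 1.96
r_new = 0.7347

0.7347


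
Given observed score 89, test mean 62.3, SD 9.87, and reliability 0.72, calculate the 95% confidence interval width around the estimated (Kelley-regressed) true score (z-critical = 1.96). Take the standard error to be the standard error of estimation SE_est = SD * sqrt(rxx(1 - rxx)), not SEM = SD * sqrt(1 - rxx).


True score estimate = 0.72*89 + 0.28*62.3 = 81.524
SE_est = SD * sqrt(rxx * (1 - rxx)) = 9.87 * sqrt(0.72 * 0.28) = 9.87 * sqrt(0.2016) = 4.431619
CI = T_est +/- z * SE_est, so width = 2 * z * SE_est = 2 * 1.96 * 4.431619
Width = 17.3719

17.3719


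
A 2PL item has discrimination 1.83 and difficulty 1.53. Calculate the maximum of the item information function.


For 2PL, max info at theta = b = 1.53
I_max = a^2 / 4 = 1.83^2 / 4
= 3.3489 / 4
I_max = 0.8372

0.8372


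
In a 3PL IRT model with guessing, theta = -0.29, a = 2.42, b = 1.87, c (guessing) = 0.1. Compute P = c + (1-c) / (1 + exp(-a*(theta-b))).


logit = 2.42*(-0.29 - 1.87) = -5.2272
P* = 1/(1 + exp(--5.2272)) = 0.0053
P = 0.1 + (1 - 0.1) * 0.0053
P = 0.1048

0.1048


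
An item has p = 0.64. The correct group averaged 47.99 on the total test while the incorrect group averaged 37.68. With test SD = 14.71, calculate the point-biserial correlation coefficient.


q = 1 - p = 0.36
rpb = ((M1 - M0) / SD) * sqrt(p * q)
rpb = ((47.99 - 37.68) / 14.71) * sqrt(0.64 * 0.36)
rpb = 0.3364

0.3364


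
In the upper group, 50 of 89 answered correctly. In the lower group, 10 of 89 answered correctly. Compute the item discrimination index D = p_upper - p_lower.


p_upper = 50/89 = 0.5618
p_lower = 10/89 = 0.1124
D = 0.5618 - 0.1124 = 0.4494

0.4494


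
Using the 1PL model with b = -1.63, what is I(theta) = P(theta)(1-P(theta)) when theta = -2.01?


P = 1/(1+exp(-(-2.01--1.63))) = 0.4061
I = P*(1-P) = 0.4061 * 0.5939
I = 0.2412

0.2412


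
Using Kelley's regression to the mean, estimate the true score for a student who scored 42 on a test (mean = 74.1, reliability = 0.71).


T_est = rxx * X + (1 - rxx) * mean
T_est = 0.71 * 42 + 0.29 * 74.1
T_est = 29.82 + 21.489
T_est = 51.309

51.309


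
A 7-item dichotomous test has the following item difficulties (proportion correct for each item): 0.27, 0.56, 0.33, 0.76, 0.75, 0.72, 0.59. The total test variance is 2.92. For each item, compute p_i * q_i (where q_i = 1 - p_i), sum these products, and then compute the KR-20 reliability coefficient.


For each item, compute p_i * q_i:
  Item 1: 0.27 * 0.73 = 0.1971
  Item 2: 0.56 * 0.44 = 0.2464
  Item 3: 0.33 * 0.67 = 0.2211
  Item 4: 0.76 * 0.24 = 0.1824
  Item 5: 0.75 * 0.25 = 0.1875
  Item 6: 0.72 * 0.28 = 0.2016
  Item 7: 0.59 * 0.41 = 0.2419
Sum(p_i * q_i) = 0.1971 + 0.2464 + 0.2211 + 0.1824 + 0.1875 + 0.2016 + 0.2419 = 1.478
KR-20 = (k/(k-1)) * (1 - Sum(p_i*q_i) / Var_total)
= (7/6) * (1 - 1.478/2.92)
= 1.1667 * 0.4938
KR-20 = 0.5761

0.5761


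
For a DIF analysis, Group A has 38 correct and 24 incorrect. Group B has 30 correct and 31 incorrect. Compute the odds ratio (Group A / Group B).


Odds_A = 38/24 = 1.5833
Odds_B = 30/31 = 0.9677
OR = Odds_A / Odds_B = 1.5833 / 0.9677
Exactly, OR = (38 * 31) / (24 * 30) = 1178 / 720
OR = 1.6361

1.6361


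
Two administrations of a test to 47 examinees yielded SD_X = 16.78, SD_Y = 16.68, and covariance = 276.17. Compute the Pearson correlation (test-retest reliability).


r = cov(X,Y) / (SD_X * SD_Y)
r = 276.17 / (16.78 * 16.68)
r = 276.17 / 279.8904
r = 0.9867

0.9867


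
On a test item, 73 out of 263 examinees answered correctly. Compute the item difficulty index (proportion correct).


Item difficulty p = number correct / total examinees
p = 73 / 263
p = 0.2776

0.2776


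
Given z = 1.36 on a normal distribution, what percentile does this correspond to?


CDF(z) = 0.5 * (1 + erf(z/sqrt(2)))
erf(0.9617) = 0.8262
CDF = 0.9131
Percentile rank = 0.9131 * 100 = 91.31

91.31


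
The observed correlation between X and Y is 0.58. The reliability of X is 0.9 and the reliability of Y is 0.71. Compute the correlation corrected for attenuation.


r_corrected = rxy / sqrt(rxx * ryy)
= 0.58 / sqrt(0.9 * 0.71)
= 0.58 / sqrt(0.639)
= 0.58 / 0.799375
r_corrected = 0.7256

0.7256


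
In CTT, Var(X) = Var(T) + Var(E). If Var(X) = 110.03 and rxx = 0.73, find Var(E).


var_true = rxx * var_obs = 0.73 * 110.03 = 80.3219
var_error = var_obs - var_true
var_error = 110.03 - 80.3219
var_error = 29.7081

29.7081


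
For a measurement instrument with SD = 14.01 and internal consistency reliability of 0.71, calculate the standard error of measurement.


SEM = SD * sqrt(1 - rxx)
SEM = 14.01 * sqrt(1 - 0.71)
SEM = 14.01 * sqrt(0.29) = 14.01 * 0.538516
SEM = 7.5446

7.5446


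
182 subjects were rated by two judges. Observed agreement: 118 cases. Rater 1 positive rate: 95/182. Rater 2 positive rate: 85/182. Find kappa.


P_o = 118/182 = 0.648352
P_e = (95*85 + 87*97) / 33124 = 0.498551
kappa = (P_o - P_e) / (1 - P_e)
kappa = (0.648352 - 0.498551) / (1 - 0.498551)
kappa = 0.2987

0.2987


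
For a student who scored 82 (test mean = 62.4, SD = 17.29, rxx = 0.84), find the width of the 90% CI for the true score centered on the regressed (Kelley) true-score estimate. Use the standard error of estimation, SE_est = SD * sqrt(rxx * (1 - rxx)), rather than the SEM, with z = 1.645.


True score estimate = 0.84*82 + 0.16*62.4 = 78.864
SE_est = SD * sqrt(rxx * (1 - rxx)) = 17.29 * sqrt(0.84 * 0.16) = 17.29 * sqrt(0.1344) = 6.338619
CI = T_est +/- z * SE_est, so width = 2 * z * SE_est = 2 * 1.645 * 6.338619
Width = 20.8541

20.8541


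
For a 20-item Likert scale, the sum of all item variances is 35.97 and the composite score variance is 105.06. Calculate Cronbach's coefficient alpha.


alpha = (k/(k-1)) * (1 - sum(si^2)/s_total^2)
= (20/19) * (1 - 35.97/105.06)
alpha = 0.6922

0.6922


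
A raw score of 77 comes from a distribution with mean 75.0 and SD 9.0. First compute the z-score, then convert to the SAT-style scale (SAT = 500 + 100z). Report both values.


z = (X - mean) / SD = (77 - 75.0) / 9.0
z = 2.0 / 9.0
z = 0.2222
SAT-scale = SAT = 500 + 100z
Carry z at full precision (z = 2.0 / 9.0) into the conversion:
SAT-scale = 500 + 100 * (2.0 / 9.0) = 500 + 200 / 9.0
SAT-scale = 500 + 22.2222
SAT-scale = 522.2222

522.2222


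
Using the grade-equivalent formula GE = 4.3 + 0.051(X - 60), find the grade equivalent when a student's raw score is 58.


raw - median = 58 - 60 = -2
slope * diff = 0.051 * -2 = -0.102
GE = 4.3 + -0.102
GE = 4.198

4.198


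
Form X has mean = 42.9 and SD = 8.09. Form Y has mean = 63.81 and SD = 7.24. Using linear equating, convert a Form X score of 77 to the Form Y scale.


slope = SD_Y / SD_X = 7.24 / 8.09 ~ 0.8949
intercept = mean_Y - slope * mean_X = 63.81 - (7.24 / 8.09) * 42.9 ~ 25.4174
Y = slope * X + intercept. To avoid rounding drift from the rounded slope/intercept, evaluate the equivalent form Y = mean_Y + SD_Y * (X - mean_X) / SD_X at full precision:
Y = 63.81 + 7.24 * (77 - 42.9) / 8.09
Y = 63.81 + 7.24 * 34.1 / 8.09
Y = 63.81 + 246.884 / 8.09
Y = 63.81 + 30.5172
Y = 94.3272

94.3272


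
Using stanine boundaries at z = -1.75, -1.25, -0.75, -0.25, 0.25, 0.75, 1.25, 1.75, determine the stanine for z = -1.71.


Stanine boundaries: [-1.75, -1.25, -0.75, -0.25, 0.25, 0.75, 1.25, 1.75]
z = -1.71
Check each boundary:
  z >= -1.75 -> could be stanine 2
  z < -1.25
  z < -0.75
  z < -0.25
  z < 0.25
  z < 0.75
  z < 1.25
  z < 1.75
Highest qualifying boundary gives stanine = 2

2


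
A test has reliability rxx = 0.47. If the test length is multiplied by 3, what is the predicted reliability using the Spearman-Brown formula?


r_new = (n * rxx) / (1 + (n-1) * rxx)
r_new = (3 * 0.47) / (1 + 2 * 0.47)
r_new = 1.41 / 1.94
r_new = 0.7268

0.7268


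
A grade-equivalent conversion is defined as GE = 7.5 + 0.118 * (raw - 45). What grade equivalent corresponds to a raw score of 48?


raw - median = 48 - 45 = 3
slope * diff = 0.118 * 3 = 0.354
GE = 7.5 + 0.354
GE = 7.854

7.854


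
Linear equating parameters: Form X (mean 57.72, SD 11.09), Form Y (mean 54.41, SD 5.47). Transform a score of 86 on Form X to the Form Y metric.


slope = SD_Y / SD_X = 5.47 / 11.09 ~ 0.4932
intercept = mean_Y - slope * mean_X = 54.41 - (5.47 / 11.09) * 57.72 ~ 25.9404
Y = slope * X + intercept. To avoid rounding drift from the rounded slope/intercept, evaluate the equivalent form Y = mean_Y + SD_Y * (X - mean_X) / SD_X at full precision:
Y = 54.41 + 5.47 * (86 - 57.72) / 11.09
Y = 54.41 + 5.47 * 28.28 / 11.09
Y = 54.41 + 154.6916 / 11.09
Y = 54.41 + 13.9487
Y = 68.3587

68.3587


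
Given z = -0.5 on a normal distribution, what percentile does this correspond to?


CDF(z) = 0.5 * (1 + erf(z/sqrt(2)))
erf(-0.3536) = -0.3829
CDF = 0.3085
Percentile rank = 0.3085 * 100 = 30.85

30.85


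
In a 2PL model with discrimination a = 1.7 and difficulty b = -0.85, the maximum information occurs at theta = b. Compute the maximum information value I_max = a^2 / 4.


For 2PL, max info at theta = b = -0.85
I_max = a^2 / 4 = 1.7^2 / 4
= 2.89 / 4
I_max = 0.7225

0.7225


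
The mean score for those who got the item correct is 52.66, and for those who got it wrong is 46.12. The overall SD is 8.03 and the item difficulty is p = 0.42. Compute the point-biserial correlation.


q = 1 - p = 0.58
rpb = ((M1 - M0) / SD) * sqrt(p * q)
rpb = ((52.66 - 46.12) / 8.03) * sqrt(0.42 * 0.58)
rpb = 0.402

0.402


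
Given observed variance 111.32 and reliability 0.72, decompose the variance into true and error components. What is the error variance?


var_true = rxx * var_obs = 0.72 * 111.32 = 80.1504
var_error = var_obs - var_true
var_error = 111.32 - 80.1504
var_error = 31.1696

31.1696


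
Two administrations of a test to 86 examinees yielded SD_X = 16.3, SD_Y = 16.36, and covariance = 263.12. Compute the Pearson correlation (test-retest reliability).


r = cov(X,Y) / (SD_X * SD_Y)
r = 263.12 / (16.3 * 16.36)
r = 263.12 / 266.668
r = 0.9867

0.9867


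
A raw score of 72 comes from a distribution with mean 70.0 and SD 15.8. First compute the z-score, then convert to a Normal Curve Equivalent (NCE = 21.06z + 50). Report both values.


z = (X - mean) / SD = (72 - 70.0) / 15.8
z = 2.0 / 15.8
z = 0.1266
NCE = NCE = 21.06z + 50
Carry z at full precision (z = 2.0 / 15.8) into the conversion:
NCE = 21.06 * (2.0 / 15.8) + 50 = 42.12 / 15.8 + 50
NCE = 2.6658 + 50
NCE = 52.6658

52.6658


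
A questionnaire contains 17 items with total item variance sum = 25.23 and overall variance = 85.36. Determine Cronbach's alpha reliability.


alpha = (k/(k-1)) * (1 - sum(si^2)/s_total^2)
= (17/16) * (1 - 25.23/85.36)
alpha = 0.7485

0.7485


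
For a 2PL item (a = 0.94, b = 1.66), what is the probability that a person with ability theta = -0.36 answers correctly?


a*(theta - b) = 0.94 * (-0.36 - 1.66) = -1.8988
exp(--1.8988) = 6.6779
P = 1 / (1 + 6.6779)
P = 0.1302

0.1302


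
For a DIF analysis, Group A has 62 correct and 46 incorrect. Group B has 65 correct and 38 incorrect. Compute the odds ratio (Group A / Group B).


Odds_A = 62/46 = 1.3478
Odds_B = 65/38 = 1.7105
OR = Odds_A / Odds_B = 1.3478 / 1.7105
Exactly, OR = (62 * 38) / (46 * 65) = 2356 / 2990
OR = 0.788

0.788


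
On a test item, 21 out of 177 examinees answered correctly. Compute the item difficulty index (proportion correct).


Item difficulty p = number correct / total examinees
p = 21 / 177
p = 0.1186

0.1186


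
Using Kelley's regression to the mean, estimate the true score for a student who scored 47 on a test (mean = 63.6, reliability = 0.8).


T_est = rxx * X + (1 - rxx) * mean
T_est = 0.8 * 47 + 0.2 * 63.6
T_est = 37.6 + 12.72
T_est = 50.32

50.32


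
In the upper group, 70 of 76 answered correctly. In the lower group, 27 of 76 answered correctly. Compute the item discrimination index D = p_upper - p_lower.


p_upper = 70/76 = 0.9211
p_lower = 27/76 = 0.3553
D = 0.9211 - 0.3553 = 0.5658

0.5658


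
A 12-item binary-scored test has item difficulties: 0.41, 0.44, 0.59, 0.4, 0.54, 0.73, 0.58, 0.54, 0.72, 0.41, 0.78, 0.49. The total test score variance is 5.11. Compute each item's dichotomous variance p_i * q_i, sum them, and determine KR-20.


For each item, compute p_i * q_i:
  Item 1: 0.41 * 0.59 = 0.2419
  Item 2: 0.44 * 0.56 = 0.2464
  Item 3: 0.59 * 0.41 = 0.2419
  Item 4: 0.4 * 0.6 = 0.24
  Item 5: 0.54 * 0.46 = 0.2484
  Item 6: 0.73 * 0.27 = 0.1971
  Item 7: 0.58 * 0.42 = 0.2436
  Item 8: 0.54 * 0.46 = 0.2484
  Item 9: 0.72 * 0.28 = 0.2016
  Item 10: 0.41 * 0.59 = 0.2419
  Item 11: 0.78 * 0.22 = 0.1716
  Item 12: 0.49 * 0.51 = 0.2499
Sum(p_i * q_i) = 0.2419 + 0.2464 + 0.2419 + 0.24 + 0.2484 + 0.1971 + 0.2436 + 0.2484 + 0.2016 + 0.2419 + 0.1716 + 0.2499 = 2.7727
KR-20 = (k/(k-1)) * (1 - Sum(p_i*q_i) / Var_total)
= (12/11) * (1 - 2.7727/5.11)
= 1.0909 * 0.4574
KR-20 = 0.499

0.499


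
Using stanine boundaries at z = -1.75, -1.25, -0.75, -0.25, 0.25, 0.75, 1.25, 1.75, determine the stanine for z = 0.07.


Stanine boundaries: [-1.75, -1.25, -0.75, -0.25, 0.25, 0.75, 1.25, 1.75]
z = 0.07
Check each boundary:
  z >= -1.75 -> could be stanine 2
  z >= -1.25 -> could be stanine 3
  z >= -0.75 -> could be stanine 4
  z >= -0.25 -> could be stanine 5
  z < 0.25
  z < 0.75
  z < 1.25
  z < 1.75
Highest qualifying boundary gives stanine = 5

5


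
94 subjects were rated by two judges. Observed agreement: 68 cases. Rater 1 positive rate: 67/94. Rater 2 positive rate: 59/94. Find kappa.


P_o = 68/94 = 0.723404
P_e = (67*59 + 27*35) / 8836 = 0.554323
kappa = (P_o - P_e) / (1 - P_e)
kappa = (0.723404 - 0.554323) / (1 - 0.554323)
kappa = 0.3794

0.3794


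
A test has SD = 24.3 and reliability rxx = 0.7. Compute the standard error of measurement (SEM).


SEM = SD * sqrt(1 - rxx)
SEM = 24.3 * sqrt(1 - 0.7)
SEM = 24.3 * sqrt(0.3) = 24.3 * 0.547723
SEM = 13.3097

13.3097


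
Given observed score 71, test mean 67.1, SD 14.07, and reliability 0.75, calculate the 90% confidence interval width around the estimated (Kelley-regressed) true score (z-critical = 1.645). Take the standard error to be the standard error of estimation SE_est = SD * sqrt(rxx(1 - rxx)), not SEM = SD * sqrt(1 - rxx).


True score estimate = 0.75*71 + 0.25*67.1 = 70.025
SE_est = SD * sqrt(rxx * (1 - rxx)) = 14.07 * sqrt(0.75 * 0.25) = 14.07 * sqrt(0.1875) = 6.092489
CI = T_est +/- z * SE_est, so width = 2 * z * SE_est = 2 * 1.645 * 6.092489
Width = 20.0443

20.0443


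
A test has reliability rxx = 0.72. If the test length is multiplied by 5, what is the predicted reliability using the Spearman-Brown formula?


r_new = (n * rxx) / (1 + (n-1) * rxx)
r_new = (5 * 0.72) / (1 + 4 * 0.72)
r_new = 3.6 / 3.88
r_new = 0.9278

0.9278


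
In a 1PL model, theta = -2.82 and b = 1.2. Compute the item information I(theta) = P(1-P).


P = 1/(1+exp(-(-2.82-1.2))) = 0.0176
I = P*(1-P) = 0.0176 * 0.9824
I = 0.0173

0.0173


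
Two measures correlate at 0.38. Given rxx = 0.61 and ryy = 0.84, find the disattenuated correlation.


r_corrected = rxy / sqrt(rxx * ryy)
= 0.38 / sqrt(0.61 * 0.84)
= 0.38 / sqrt(0.5124)
= 0.38 / 0.715821
r_corrected = 0.5309

0.5309


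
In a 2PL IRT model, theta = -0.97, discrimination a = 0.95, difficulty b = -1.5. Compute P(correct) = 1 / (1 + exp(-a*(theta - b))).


a*(theta - b) = 0.95 * (-0.97 - -1.5) = 0.5035
exp(-0.5035) = 0.6044
P = 1 / (1 + 0.6044)
P = 0.6233

0.6233


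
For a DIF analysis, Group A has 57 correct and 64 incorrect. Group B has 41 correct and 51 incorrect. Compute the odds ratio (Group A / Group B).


Odds_A = 57/64 = 0.8906
Odds_B = 41/51 = 0.8039
OR = Odds_A / Odds_B = 0.8906 / 0.8039
Exactly, OR = (57 * 51) / (64 * 41) = 2907 / 2624
OR = 1.1079

1.1079


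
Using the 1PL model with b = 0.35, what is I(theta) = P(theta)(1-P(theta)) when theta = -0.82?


P = 1/(1+exp(-(-0.82-0.35))) = 0.2369
I = P*(1-P) = 0.2369 * 0.7631
I = 0.1808

0.1808


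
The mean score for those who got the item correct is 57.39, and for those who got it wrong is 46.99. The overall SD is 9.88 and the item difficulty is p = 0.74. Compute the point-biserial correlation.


q = 1 - p = 0.26
rpb = ((M1 - M0) / SD) * sqrt(p * q)
rpb = ((57.39 - 46.99) / 9.88) * sqrt(0.74 * 0.26)
rpb = 0.4617

0.4617


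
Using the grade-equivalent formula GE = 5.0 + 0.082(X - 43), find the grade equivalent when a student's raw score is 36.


raw - median = 36 - 43 = -7
slope * diff = 0.082 * -7 = -0.574
GE = 5.0 + -0.574
GE = 4.426

4.426


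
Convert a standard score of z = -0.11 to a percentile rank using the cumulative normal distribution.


CDF(z) = 0.5 * (1 + erf(z/sqrt(2)))
erf(-0.0778) = -0.0876
CDF = 0.4562
Percentile rank = 0.4562 * 100 = 45.62

45.62


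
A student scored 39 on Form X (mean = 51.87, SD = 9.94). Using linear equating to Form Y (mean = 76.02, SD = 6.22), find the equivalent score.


slope = SD_Y / SD_X = 6.22 / 9.94 ~ 0.6258
intercept = mean_Y - slope * mean_X = 76.02 - (6.22 / 9.94) * 51.87 ~ 43.5621
Y = slope * X + intercept. To avoid rounding drift from the rounded slope/intercept, evaluate the equivalent form Y = mean_Y + SD_Y * (X - mean_X) / SD_X at full precision:
Y = 76.02 + 6.22 * (39 - 51.87) / 9.94
Y = 76.02 - 6.22 * 12.87 / 9.94
Y = 76.02 - 80.0514 / 9.94
Y = 76.02 - 8.0535
Y = 67.9665

67.9665


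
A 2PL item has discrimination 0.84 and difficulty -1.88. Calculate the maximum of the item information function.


For 2PL, max info at theta = b = -1.88
I_max = a^2 / 4 = 0.84^2 / 4
= 0.7056 / 4
I_max = 0.1764

0.1764


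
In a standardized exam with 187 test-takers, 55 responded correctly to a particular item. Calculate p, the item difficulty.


Item difficulty p = number correct / total examinees
p = 55 / 187
p = 0.2941

0.2941


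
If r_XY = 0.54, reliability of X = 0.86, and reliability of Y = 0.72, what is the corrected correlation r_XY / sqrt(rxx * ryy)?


r_corrected = rxy / sqrt(rxx * ryy)
= 0.54 / sqrt(0.86 * 0.72)
= 0.54 / sqrt(0.6192)
= 0.54 / 0.786893
r_corrected = 0.6862

0.6862


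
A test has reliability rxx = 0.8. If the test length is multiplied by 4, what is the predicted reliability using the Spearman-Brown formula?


r_new = (n * rxx) / (1 + (n-1) * rxx)
r_new = (4 * 0.8) / (1 + 3 * 0.8)
r_new = 3.2 / 3.4
r_new = 0.9412

0.9412


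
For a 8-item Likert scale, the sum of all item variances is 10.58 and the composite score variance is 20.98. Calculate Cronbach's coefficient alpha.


alpha = (k/(k-1)) * (1 - sum(si^2)/s_total^2)
= (8/7) * (1 - 10.58/20.98)
alpha = 0.5665

0.5665


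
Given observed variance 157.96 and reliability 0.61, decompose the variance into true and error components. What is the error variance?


var_true = rxx * var_obs = 0.61 * 157.96 = 96.3556
var_error = var_obs - var_true
var_error = 157.96 - 96.3556
var_error = 61.6044

61.6044


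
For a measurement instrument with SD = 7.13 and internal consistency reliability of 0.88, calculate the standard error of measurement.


SEM = SD * sqrt(1 - rxx)
SEM = 7.13 * sqrt(1 - 0.88)
SEM = 7.13 * sqrt(0.12) = 7.13 * 0.34641
SEM = 2.4699

2.4699


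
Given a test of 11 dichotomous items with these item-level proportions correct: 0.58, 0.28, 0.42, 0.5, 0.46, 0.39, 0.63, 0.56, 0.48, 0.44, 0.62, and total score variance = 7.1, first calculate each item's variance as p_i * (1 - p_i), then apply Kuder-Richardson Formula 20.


For each item, compute p_i * q_i:
  Item 1: 0.58 * 0.42 = 0.2436
  Item 2: 0.28 * 0.72 = 0.2016
  Item 3: 0.42 * 0.58 = 0.2436
  Item 4: 0.5 * 0.5 = 0.25
  Item 5: 0.46 * 0.54 = 0.2484
  Item 6: 0.39 * 0.61 = 0.2379
  Item 7: 0.63 * 0.37 = 0.2331
  Item 8: 0.56 * 0.44 = 0.2464
  Item 9: 0.48 * 0.52 = 0.2496
  Item 10: 0.44 * 0.56 = 0.2464
  Item 11: 0.62 * 0.38 = 0.2356
Sum(p_i * q_i) = 0.2436 + 0.2016 + 0.2436 + 0.25 + 0.2484 + 0.2379 + 0.2331 + 0.2464 + 0.2496 + 0.2464 + 0.2356 = 2.6362
KR-20 = (k/(k-1)) * (1 - Sum(p_i*q_i) / Var_total)
= (11/10) * (1 - 2.6362/7.1)
= 1.1 * 0.6287
KR-20 = 0.6916

0.6916


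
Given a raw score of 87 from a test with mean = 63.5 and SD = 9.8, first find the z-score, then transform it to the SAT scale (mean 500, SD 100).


z = (X - mean) / SD = (87 - 63.5) / 9.8
z = 23.5 / 9.8
z = 2.398
SAT-scale = SAT = 500 + 100z
Carry z at full precision (z = 23.5 / 9.8) into the conversion:
SAT-scale = 500 + 100 * (23.5 / 9.8) = 500 + 2350 / 9.8
SAT-scale = 500 + 239.7959
SAT-scale = 739.7959

739.7959


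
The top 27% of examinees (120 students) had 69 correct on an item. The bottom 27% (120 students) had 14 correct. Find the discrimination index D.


p_upper = 69/120 = 0.575
p_lower = 14/120 = 0.1167
D = 0.575 - 0.1167 = 0.4583

0.4583


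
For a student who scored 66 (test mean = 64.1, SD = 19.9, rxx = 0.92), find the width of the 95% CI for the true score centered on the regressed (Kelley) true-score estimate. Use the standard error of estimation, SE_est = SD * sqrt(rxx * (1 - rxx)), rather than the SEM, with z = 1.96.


True score estimate = 0.92*66 + 0.08*64.1 = 65.848
SE_est = SD * sqrt(rxx * (1 - rxx)) = 19.9 * sqrt(0.92 * 0.08) = 19.9 * sqrt(0.0736) = 5.398735
CI = T_est +/- z * SE_est, so width = 2 * z * SE_est = 2 * 1.96 * 5.398735
Width = 21.163

21.163


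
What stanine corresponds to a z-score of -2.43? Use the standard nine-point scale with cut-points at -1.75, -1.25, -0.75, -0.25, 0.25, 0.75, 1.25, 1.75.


Stanine boundaries: [-1.75, -1.25, -0.75, -0.25, 0.25, 0.75, 1.25, 1.75]
z = -2.43
Check each boundary:
  z < -1.75
  z < -1.25
  z < -0.75
  z < -0.25
  z < 0.25
  z < 0.75
  z < 1.25
  z < 1.75
Highest qualifying boundary gives stanine = 1

1


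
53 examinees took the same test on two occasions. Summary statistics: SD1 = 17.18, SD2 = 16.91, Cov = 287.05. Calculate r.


r = cov(X,Y) / (SD_X * SD_Y)
r = 287.05 / (17.18 * 16.91)
r = 287.05 / 290.5138
r = 0.9881

0.9881


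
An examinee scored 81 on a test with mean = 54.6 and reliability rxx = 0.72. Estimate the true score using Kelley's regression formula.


T_est = rxx * X + (1 - rxx) * mean
T_est = 0.72 * 81 + 0.28 * 54.6
T_est = 58.32 + 15.288
T_est = 73.608

73.608


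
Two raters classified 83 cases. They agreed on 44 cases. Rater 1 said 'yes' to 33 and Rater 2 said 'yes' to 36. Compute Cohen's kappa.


P_o = 44/83 = 0.53012
P_e = (33*36 + 50*47) / 6889 = 0.513572
kappa = (P_o - P_e) / (1 - P_e)
kappa = (0.53012 - 0.513572) / (1 - 0.513572)
kappa = 0.034

0.034


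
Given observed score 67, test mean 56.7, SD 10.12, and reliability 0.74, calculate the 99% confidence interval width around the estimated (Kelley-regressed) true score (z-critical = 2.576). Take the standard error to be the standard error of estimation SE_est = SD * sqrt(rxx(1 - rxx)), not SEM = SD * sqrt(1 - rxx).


True score estimate = 0.74*67 + 0.26*56.7 = 64.322
SE_est = SD * sqrt(rxx * (1 - rxx)) = 10.12 * sqrt(0.74 * 0.26) = 10.12 * sqrt(0.1924) = 4.438979
CI = T_est +/- z * SE_est, so width = 2 * z * SE_est = 2 * 2.576 * 4.438979
Width = 22.8696

22.8696


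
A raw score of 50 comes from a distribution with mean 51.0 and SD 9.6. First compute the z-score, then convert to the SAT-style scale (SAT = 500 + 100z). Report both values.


z = (X - mean) / SD = (50 - 51.0) / 9.6
z = -1.0 / 9.6
z = -0.1042
SAT-scale = SAT = 500 + 100z
Carry z at full precision (z = -1.0 / 9.6) into the conversion:
SAT-scale = 500 + 100 * (-1.0 / 9.6) = 500 + -100 / 9.6
SAT-scale = 500 + -10.4167
SAT-scale = 489.5833

489.5833


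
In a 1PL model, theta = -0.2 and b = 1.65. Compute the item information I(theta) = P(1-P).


P = 1/(1+exp(-(-0.2-1.65))) = 0.1359
I = P*(1-P) = 0.1359 * 0.8641
I = 0.1174

0.1174


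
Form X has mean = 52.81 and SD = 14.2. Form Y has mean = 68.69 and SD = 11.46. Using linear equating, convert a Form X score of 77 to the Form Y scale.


slope = SD_Y / SD_X = 11.46 / 14.2 ~ 0.807
intercept = mean_Y - slope * mean_X = 68.69 - (11.46 / 14.2) * 52.81 ~ 26.0701
Y = slope * X + intercept. To avoid rounding drift from the rounded slope/intercept, evaluate the equivalent form Y = mean_Y + SD_Y * (X - mean_X) / SD_X at full precision:
Y = 68.69 + 11.46 * (77 - 52.81) / 14.2
Y = 68.69 + 11.46 * 24.19 / 14.2
Y = 68.69 + 277.2174 / 14.2
Y = 68.69 + 19.5224
Y = 88.2124

88.2124


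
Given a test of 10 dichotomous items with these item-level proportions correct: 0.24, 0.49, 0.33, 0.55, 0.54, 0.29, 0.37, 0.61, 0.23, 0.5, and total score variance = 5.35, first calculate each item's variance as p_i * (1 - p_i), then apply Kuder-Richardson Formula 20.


For each item, compute p_i * q_i:
  Item 1: 0.24 * 0.76 = 0.1824
  Item 2: 0.49 * 0.51 = 0.2499
  Item 3: 0.33 * 0.67 = 0.2211
  Item 4: 0.55 * 0.45 = 0.2475
  Item 5: 0.54 * 0.46 = 0.2484
  Item 6: 0.29 * 0.71 = 0.2059
  Item 7: 0.37 * 0.63 = 0.2331
  Item 8: 0.61 * 0.39 = 0.2379
  Item 9: 0.23 * 0.77 = 0.1771
  Item 10: 0.5 * 0.5 = 0.25
Sum(p_i * q_i) = 0.1824 + 0.2499 + 0.2211 + 0.2475 + 0.2484 + 0.2059 + 0.2331 + 0.2379 + 0.1771 + 0.25 = 2.2533
KR-20 = (k/(k-1)) * (1 - Sum(p_i*q_i) / Var_total)
= (10/9) * (1 - 2.2533/5.35)
= 1.1111 * 0.5788
KR-20 = 0.6431

0.6431


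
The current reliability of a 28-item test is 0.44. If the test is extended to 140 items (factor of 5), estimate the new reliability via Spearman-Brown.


r_new = (n * rxx) / (1 + (n-1) * rxx)
r_new = (5 * 0.44) / (1 + 4 * 0.44)
r_new = 2.2 / 2.76
r_new = 0.7971

0.7971


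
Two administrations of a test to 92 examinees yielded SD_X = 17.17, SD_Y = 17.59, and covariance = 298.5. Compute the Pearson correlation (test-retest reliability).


r = cov(X,Y) / (SD_X * SD_Y)
r = 298.5 / (17.17 * 17.59)
r = 298.5 / 302.0203
r = 0.9883

0.9883


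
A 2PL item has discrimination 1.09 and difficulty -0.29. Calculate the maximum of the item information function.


For 2PL, max info at theta = b = -0.29
I_max = a^2 / 4 = 1.09^2 / 4
= 1.1881 / 4
I_max = 0.297

0.297


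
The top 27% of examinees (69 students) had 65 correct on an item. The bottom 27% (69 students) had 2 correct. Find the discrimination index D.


p_upper = 65/69 = 0.942
p_lower = 2/69 = 0.029
D = 0.942 - 0.029 = 0.913

0.913


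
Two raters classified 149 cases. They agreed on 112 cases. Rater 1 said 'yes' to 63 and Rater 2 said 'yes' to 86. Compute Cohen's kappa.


P_o = 112/149 = 0.751678
P_e = (63*86 + 86*63) / 22201 = 0.488086
kappa = (P_o - P_e) / (1 - P_e)
kappa = (0.751678 - 0.488086) / (1 - 0.488086)
kappa = 0.5149

0.5149


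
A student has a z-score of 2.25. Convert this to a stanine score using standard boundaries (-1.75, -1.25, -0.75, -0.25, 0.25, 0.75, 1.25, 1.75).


Stanine boundaries: [-1.75, -1.25, -0.75, -0.25, 0.25, 0.75, 1.25, 1.75]
z = 2.25
Check each boundary:
  z >= -1.75 -> could be stanine 2
  z >= -1.25 -> could be stanine 3
  z >= -0.75 -> could be stanine 4
  z >= -0.25 -> could be stanine 5
  z >= 0.25 -> could be stanine 6
  z >= 0.75 -> could be stanine 7
  z >= 1.25 -> could be stanine 8
  z >= 1.75 -> could be stanine 9
Highest qualifying boundary gives stanine = 9

9


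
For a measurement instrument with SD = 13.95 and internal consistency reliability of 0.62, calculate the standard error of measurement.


SEM = SD * sqrt(1 - rxx)
SEM = 13.95 * sqrt(1 - 0.62)
SEM = 13.95 * sqrt(0.38) = 13.95 * 0.616441
SEM = 8.5994

8.5994


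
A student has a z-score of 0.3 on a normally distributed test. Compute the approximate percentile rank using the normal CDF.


CDF(z) = 0.5 * (1 + erf(z/sqrt(2)))
erf(0.2121) = 0.2358
CDF = 0.6179
Percentile rank = 0.6179 * 100 = 61.79

61.79


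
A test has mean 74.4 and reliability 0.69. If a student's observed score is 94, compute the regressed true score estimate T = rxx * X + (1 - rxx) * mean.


T_est = rxx * X + (1 - rxx) * mean
T_est = 0.69 * 94 + 0.31 * 74.4
T_est = 64.86 + 23.064
T_est = 87.924

87.924


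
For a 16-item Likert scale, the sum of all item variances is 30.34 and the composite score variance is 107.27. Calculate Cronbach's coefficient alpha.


alpha = (k/(k-1)) * (1 - sum(si^2)/s_total^2)
= (16/15) * (1 - 30.34/107.27)
alpha = 0.765

0.765


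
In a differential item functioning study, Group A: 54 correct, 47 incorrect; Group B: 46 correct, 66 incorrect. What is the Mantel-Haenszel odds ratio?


Odds_A = 54/47 = 1.1489
Odds_B = 46/66 = 0.697
OR = Odds_A / Odds_B = 1.1489 / 0.697
Exactly, OR = (54 * 66) / (47 * 46) = 3564 / 2162
OR = 1.6485

1.6485


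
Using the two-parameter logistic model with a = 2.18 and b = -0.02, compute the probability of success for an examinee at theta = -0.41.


a*(theta - b) = 2.18 * (-0.41 - -0.02) = -0.8502
exp(--0.8502) = 2.3401
P = 1 / (1 + 2.3401)
P = 0.2994

0.2994


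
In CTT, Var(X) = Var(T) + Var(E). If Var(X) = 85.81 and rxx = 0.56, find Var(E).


var_true = rxx * var_obs = 0.56 * 85.81 = 48.0536
var_error = var_obs - var_true
var_error = 85.81 - 48.0536
var_error = 37.7564

37.7564


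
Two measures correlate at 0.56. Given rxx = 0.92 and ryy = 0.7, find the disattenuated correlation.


r_corrected = rxy / sqrt(rxx * ryy)
= 0.56 / sqrt(0.92 * 0.7)
= 0.56 / sqrt(0.644)
= 0.56 / 0.802496
r_corrected = 0.6978

0.6978


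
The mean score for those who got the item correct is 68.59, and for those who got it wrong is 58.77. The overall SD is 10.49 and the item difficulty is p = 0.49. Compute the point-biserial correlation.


q = 1 - p = 0.51
rpb = ((M1 - M0) / SD) * sqrt(p * q)
rpb = ((68.59 - 58.77) / 10.49) * sqrt(0.49 * 0.51)
rpb = 0.468

0.468


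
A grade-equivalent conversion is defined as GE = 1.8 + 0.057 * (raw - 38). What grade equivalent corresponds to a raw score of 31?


raw - median = 31 - 38 = -7
slope * diff = 0.057 * -7 = -0.399
GE = 1.8 + -0.399
GE = 1.401

1.401


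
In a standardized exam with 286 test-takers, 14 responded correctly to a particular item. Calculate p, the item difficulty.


Item difficulty p = number correct / total examinees
p = 14 / 286
p = 0.049

0.049


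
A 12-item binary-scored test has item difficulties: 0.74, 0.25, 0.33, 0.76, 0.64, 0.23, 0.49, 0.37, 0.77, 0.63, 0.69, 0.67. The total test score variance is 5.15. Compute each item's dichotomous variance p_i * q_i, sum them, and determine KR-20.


For each item, compute p_i * q_i:
  Item 1: 0.74 * 0.26 = 0.1924
  Item 2: 0.25 * 0.75 = 0.1875
  Item 3: 0.33 * 0.67 = 0.2211
  Item 4: 0.76 * 0.24 = 0.1824
  Item 5: 0.64 * 0.36 = 0.2304
  Item 6: 0.23 * 0.77 = 0.1771
  Item 7: 0.49 * 0.51 = 0.2499
  Item 8: 0.37 * 0.63 = 0.2331
  Item 9: 0.77 * 0.23 = 0.1771
  Item 10: 0.63 * 0.37 = 0.2331
  Item 11: 0.69 * 0.31 = 0.2139
  Item 12: 0.67 * 0.33 = 0.2211
Sum(p_i * q_i) = 0.1924 + 0.1875 + 0.2211 + 0.1824 + 0.2304 + 0.1771 + 0.2499 + 0.2331 + 0.1771 + 0.2331 + 0.2139 + 0.2211 = 2.5191
KR-20 = (k/(k-1)) * (1 - Sum(p_i*q_i) / Var_total)
= (12/11) * (1 - 2.5191/5.15)
= 1.0909 * 0.5109
KR-20 = 0.5573

0.5573
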